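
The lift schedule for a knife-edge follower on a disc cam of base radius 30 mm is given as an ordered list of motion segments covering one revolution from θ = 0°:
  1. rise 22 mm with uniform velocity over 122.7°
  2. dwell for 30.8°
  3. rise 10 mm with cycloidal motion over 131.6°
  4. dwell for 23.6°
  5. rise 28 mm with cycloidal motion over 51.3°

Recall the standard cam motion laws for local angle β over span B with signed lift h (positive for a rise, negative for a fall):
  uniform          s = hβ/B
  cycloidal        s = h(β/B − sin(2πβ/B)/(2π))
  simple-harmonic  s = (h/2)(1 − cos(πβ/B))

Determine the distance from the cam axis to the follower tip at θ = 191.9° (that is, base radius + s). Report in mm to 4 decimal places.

seg 1 [0°–122.7°] uniform, h=22: full span → s += 22 → s = 22.0000
seg 2 [122.7°–153.5°] dwell: s stays 22.0000
seg 3 [153.5°–285.1°] cycloidal, h=10: θ=191.9° here. β=38.4, B=131.6. 10·(0.2918 − sin(2π·0.2918)/(2π)) = 1.3809 → s = 23.3809
radial distance = base radius + s = 30 + 23.3809 = 53.3809

53.3809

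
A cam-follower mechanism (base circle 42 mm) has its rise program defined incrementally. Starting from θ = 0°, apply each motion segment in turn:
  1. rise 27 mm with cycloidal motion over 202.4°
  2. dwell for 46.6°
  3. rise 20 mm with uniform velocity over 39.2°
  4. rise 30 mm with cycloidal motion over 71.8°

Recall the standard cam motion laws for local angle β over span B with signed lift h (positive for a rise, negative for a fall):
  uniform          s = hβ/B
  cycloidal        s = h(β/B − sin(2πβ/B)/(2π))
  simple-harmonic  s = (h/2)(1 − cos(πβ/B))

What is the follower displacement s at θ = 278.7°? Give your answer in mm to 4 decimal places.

seg 1 [0°–202.4°] cycloidal, h=27: full span → s += 27 → s = 27.0000
seg 2 [202.4°–249°] dwell: s stays 27.0000
seg 3 [249°–288.2°] uniform, h=20: θ=278.7° here. β=29.7, B=39.2. 20·29.7/39.2 = 15.1531 → s = 42.1531

42.1531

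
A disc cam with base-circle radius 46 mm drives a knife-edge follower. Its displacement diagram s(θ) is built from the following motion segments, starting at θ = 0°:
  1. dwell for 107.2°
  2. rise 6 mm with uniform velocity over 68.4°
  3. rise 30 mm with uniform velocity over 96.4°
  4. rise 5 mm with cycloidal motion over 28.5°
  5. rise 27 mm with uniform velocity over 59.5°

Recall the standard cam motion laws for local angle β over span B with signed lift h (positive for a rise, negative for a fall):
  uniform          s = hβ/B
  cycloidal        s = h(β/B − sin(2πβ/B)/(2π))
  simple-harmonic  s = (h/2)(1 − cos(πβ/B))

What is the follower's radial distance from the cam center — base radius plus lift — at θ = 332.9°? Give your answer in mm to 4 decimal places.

seg 1 [0°–107.2°] dwell: s stays 0.0000
seg 2 [107.2°–175.6°] uniform, h=6: full span → s += 6 → s = 6.0000
seg 3 [175.6°–272°] uniform, h=30: full span → s += 30 → s = 36.0000
seg 4 [272°–300.5°] cycloidal, h=5: full span → s += 5 → s = 41.0000
seg 5 [300.5°–360°] uniform, h=27: θ=332.9° here. β=32.4, B=59.5. 27·32.4/59.5 = 14.7025 → s = 55.7025
radial distance = base radius + s = 46 + 55.7025 = 101.7025

101.7025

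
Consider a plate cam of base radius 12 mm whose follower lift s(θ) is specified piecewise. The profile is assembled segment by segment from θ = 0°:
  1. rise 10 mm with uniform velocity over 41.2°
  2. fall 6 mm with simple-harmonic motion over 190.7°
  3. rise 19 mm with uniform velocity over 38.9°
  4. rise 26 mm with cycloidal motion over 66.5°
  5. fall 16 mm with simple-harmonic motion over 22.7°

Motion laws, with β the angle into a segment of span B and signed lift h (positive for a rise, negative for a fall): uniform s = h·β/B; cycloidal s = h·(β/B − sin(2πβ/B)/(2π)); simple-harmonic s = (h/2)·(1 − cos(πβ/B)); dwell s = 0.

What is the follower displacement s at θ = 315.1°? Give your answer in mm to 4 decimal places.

seg 1 [0°–41.2°] uniform, h=10: full span → s += 10 → s = 10.0000
seg 2 [41.2°–231.9°] simple-harmonic, h=-6: full span → s += -6 → s = 4.0000
seg 3 [231.9°–270.8°] uniform, h=19: full span → s += 19 → s = 23.0000
seg 4 [270.8°–337.3°] cycloidal, h=26: θ=315.1° here. β=44.3, B=66.5. 26·(0.6662 − sin(2π·0.6662)/(2π)) = 20.8974 → s = 43.8974

43.8974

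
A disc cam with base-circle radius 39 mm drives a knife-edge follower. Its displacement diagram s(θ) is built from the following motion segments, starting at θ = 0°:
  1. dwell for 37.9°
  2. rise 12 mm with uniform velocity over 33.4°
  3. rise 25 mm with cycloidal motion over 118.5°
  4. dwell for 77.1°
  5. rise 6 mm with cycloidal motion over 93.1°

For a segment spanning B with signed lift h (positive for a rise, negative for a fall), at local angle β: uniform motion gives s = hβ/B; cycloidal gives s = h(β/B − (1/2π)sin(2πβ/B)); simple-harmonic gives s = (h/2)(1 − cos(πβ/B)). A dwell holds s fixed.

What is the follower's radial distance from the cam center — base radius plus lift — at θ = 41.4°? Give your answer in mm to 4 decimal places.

seg 1 [0°–37.9°] dwell: s stays 0.0000
seg 2 [37.9°–71.3°] uniform, h=12: θ=41.4° here. β=3.5, B=33.4. 12·3.5/33.4 = 1.2575 → s = 1.2575
radial distance = base radius + s = 39 + 1.2575 = 40.2575

40.2575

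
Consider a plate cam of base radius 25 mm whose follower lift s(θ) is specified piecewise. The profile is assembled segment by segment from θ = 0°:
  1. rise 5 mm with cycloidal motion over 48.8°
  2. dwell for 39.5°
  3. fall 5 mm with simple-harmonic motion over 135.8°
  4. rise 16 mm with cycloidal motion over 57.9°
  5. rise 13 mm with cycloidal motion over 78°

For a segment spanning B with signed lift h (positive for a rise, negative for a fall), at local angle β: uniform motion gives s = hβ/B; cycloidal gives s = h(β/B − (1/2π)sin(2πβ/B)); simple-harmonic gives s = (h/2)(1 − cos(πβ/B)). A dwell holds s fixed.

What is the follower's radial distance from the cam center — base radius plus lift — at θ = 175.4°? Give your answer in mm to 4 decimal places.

seg 1 [0°–48.8°] cycloidal, h=5: full span → s += 5 → s = 5.0000
seg 2 [48.8°–88.3°] dwell: s stays 5.0000
seg 3 [88.3°–224.1°] simple-harmonic, h=-5: θ=175.4° here. β=87.1, B=135.8. -5/2·(1 − cos(π·0.6414)) = -3.5743 → s = 1.4257
radial distance = base radius + s = 25 + 1.4257 = 26.4257

26.4257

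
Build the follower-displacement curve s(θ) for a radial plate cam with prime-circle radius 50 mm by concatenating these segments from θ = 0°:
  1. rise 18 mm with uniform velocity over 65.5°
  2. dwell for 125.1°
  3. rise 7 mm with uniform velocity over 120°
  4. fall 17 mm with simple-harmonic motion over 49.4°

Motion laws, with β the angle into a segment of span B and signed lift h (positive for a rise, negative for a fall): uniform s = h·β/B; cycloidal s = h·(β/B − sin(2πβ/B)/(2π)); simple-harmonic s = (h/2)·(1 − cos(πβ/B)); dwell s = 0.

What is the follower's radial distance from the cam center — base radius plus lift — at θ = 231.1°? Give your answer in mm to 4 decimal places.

seg 1 [0°–65.5°] uniform, h=18: full span → s += 18 → s = 18.0000
seg 2 [65.5°–190.6°] dwell: s stays 18.0000
seg 3 [190.6°–310.6°] uniform, h=7: θ=231.1° here. β=40.5, B=120. 7·40.5/120 = 2.3625 → s = 20.3625
radial distance = base radius + s = 50 + 20.3625 = 70.3625

70.3625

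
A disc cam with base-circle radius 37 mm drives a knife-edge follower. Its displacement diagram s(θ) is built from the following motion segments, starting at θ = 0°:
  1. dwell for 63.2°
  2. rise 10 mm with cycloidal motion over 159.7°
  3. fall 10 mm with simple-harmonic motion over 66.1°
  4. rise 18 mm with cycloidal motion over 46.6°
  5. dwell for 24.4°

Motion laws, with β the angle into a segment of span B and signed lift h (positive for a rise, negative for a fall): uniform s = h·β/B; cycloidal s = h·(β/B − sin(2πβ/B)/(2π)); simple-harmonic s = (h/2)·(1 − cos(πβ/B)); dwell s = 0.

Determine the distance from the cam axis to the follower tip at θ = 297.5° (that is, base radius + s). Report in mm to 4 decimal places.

seg 1 [0°–63.2°] dwell: s stays 0.0000
seg 2 [63.2°–222.9°] cycloidal, h=10: full span → s += 10 → s = 10.0000
seg 3 [222.9°–289°] simple-harmonic, h=-10: full span → s += -10 → s = 0.0000
seg 4 [289°–335.6°] cycloidal, h=18: θ=297.5° here. β=8.5, B=46.6. 18·(0.1824 − sin(2π·0.1824)/(2π)) = 0.6730 → s = 0.6730
radial distance = base radius + s = 37 + 0.6730 = 37.6730

37.6730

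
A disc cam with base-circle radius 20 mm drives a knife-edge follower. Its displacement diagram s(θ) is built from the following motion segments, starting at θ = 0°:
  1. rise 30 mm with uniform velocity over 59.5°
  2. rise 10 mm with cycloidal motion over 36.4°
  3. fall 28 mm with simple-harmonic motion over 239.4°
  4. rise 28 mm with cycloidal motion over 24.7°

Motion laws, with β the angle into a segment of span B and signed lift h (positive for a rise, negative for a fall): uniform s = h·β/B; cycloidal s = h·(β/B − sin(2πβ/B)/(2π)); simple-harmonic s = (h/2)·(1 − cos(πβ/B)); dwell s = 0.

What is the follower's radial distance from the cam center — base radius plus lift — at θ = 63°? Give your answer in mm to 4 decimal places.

seg 1 [0°–59.5°] uniform, h=30: full span → s += 30 → s = 30.0000
seg 2 [59.5°–95.9°] cycloidal, h=10: θ=63° here. β=3.5, B=36.4. 10·(0.0962 − sin(2π·0.0962)/(2π)) = 0.0574 → s = 30.0574
radial distance = base radius + s = 20 + 30.0574 = 50.0574

50.0574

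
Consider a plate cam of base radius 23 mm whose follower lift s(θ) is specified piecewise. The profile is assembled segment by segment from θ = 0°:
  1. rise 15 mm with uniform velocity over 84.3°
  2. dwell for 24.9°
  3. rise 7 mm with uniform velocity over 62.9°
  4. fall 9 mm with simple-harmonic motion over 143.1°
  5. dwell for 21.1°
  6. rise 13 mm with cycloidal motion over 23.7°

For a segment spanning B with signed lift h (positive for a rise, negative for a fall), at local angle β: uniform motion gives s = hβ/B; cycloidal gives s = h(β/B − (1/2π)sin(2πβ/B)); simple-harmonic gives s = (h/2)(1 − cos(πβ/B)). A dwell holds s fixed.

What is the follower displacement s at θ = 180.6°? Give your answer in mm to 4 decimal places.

seg 1 [0°–84.3°] uniform, h=15: full span → s += 15 → s = 15.0000
seg 2 [84.3°–109.2°] dwell: s stays 15.0000
seg 3 [109.2°–172.1°] uniform, h=7: full span → s += 7 → s = 22.0000
seg 4 [172.1°–315.2°] simple-harmonic, h=-9: θ=180.6° here. β=8.5, B=143.1. -9/2·(1 − cos(π·0.0594)) = -0.0781 → s = 21.9219

21.9219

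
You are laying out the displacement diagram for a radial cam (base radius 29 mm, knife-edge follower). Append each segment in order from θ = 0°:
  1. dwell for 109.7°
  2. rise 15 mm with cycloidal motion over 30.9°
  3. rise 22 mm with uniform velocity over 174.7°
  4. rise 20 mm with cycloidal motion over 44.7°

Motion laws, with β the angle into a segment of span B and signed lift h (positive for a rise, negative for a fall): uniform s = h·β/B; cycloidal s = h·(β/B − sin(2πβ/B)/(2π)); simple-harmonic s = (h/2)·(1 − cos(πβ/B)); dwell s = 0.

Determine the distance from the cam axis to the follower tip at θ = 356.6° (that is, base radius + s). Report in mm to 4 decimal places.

seg 1 [0°–109.7°] dwell: s stays 0.0000
seg 2 [109.7°–140.6°] cycloidal, h=15: full span → s += 15 → s = 15.0000
seg 3 [140.6°–315.3°] uniform, h=22: full span → s += 22 → s = 37.0000
seg 4 [315.3°–360°] cycloidal, h=20: θ=356.6° here. β=41.3, B=44.7. 20·(0.9239 − sin(2π·0.9239)/(2π)) = 19.9427 → s = 56.9427
radial distance = base radius + s = 29 + 56.9427 = 85.9427

85.9427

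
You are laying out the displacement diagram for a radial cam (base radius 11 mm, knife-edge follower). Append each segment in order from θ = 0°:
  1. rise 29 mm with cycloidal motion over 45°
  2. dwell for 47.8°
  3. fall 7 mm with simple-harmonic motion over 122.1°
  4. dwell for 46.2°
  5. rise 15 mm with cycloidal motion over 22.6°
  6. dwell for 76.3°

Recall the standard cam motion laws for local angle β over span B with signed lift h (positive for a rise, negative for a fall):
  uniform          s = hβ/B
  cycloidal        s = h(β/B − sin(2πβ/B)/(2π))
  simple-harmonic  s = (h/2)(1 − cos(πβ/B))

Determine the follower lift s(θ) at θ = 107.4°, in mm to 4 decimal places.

seg 1 [0°–45°] cycloidal, h=29: full span → s += 29 → s = 29.0000
seg 2 [45°–92.8°] dwell: s stays 29.0000
seg 3 [92.8°–214.9°] simple-harmonic, h=-7: θ=107.4° here. β=14.6, B=122.1. -7/2·(1 − cos(π·0.1196)) = -0.2441 → s = 28.7559

28.7559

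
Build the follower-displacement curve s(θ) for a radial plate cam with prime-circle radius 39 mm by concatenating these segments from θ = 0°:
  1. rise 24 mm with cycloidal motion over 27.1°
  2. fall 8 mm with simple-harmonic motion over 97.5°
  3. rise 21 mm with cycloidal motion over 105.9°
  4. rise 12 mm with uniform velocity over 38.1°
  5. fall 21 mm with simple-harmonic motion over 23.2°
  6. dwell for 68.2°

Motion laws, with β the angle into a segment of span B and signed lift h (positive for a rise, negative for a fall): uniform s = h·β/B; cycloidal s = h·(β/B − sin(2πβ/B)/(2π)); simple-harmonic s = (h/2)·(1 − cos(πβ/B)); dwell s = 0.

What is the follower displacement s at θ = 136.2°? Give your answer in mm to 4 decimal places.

seg 1 [0°–27.1°] cycloidal, h=24: full span → s += 24 → s = 24.0000
seg 2 [27.1°–124.6°] simple-harmonic, h=-8: full span → s += -8 → s = 16.0000
seg 3 [124.6°–230.5°] cycloidal, h=21: θ=136.2° here. β=11.6, B=105.9. 21·(0.1095 − sin(2π·0.1095)/(2π)) = 0.1773 → s = 16.1773

16.1773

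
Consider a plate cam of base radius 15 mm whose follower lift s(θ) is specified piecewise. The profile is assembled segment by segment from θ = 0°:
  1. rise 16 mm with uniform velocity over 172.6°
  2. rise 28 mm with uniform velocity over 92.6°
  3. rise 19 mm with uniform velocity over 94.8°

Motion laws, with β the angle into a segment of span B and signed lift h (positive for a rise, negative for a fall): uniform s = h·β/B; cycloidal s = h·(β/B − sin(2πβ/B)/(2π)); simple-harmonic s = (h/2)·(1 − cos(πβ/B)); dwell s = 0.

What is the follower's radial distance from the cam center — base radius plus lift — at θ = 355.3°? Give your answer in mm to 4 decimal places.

seg 1 [0°–172.6°] uniform, h=16: full span → s += 16 → s = 16.0000
seg 2 [172.6°–265.2°] uniform, h=28: full span → s += 28 → s = 44.0000
seg 3 [265.2°–360°] uniform, h=19: θ=355.3° here. β=90.1, B=94.8. 19·90.1/94.8 = 18.0580 → s = 62.0580
radial distance = base radius + s = 15 + 62.0580 = 77.0580

77.0580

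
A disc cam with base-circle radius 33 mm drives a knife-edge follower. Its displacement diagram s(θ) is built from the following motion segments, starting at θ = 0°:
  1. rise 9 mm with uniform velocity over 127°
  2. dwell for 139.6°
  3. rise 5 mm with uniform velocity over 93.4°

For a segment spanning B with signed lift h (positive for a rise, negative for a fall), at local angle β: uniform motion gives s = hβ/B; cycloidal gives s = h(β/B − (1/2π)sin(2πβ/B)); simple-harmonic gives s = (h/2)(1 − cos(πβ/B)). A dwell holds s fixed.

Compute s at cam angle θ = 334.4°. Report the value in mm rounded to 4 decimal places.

seg 1 [0°–127°] uniform, h=9: full span → s += 9 → s = 9.0000
seg 2 [127°–266.6°] dwell: s stays 9.0000
seg 3 [266.6°–360°] uniform, h=5: θ=334.4° here. β=67.8, B=93.4. 5·67.8/93.4 = 3.6296 → s = 12.6296

12.6296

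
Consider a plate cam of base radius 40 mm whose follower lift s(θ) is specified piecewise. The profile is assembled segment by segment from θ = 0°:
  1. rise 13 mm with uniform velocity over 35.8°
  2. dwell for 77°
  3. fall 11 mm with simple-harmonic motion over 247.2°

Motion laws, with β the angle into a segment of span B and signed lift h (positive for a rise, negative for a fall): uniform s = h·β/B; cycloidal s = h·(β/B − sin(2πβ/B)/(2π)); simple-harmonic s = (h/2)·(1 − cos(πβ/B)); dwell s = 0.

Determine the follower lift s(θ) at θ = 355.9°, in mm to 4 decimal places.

seg 1 [0°–35.8°] uniform, h=13: full span → s += 13 → s = 13.0000
seg 2 [35.8°–112.8°] dwell: s stays 13.0000
seg 3 [112.8°–360°] simple-harmonic, h=-11: θ=355.9° here. β=243.1, B=247.2. -11/2·(1 − cos(π·0.9834)) = -10.9925 → s = 2.0075

2.0075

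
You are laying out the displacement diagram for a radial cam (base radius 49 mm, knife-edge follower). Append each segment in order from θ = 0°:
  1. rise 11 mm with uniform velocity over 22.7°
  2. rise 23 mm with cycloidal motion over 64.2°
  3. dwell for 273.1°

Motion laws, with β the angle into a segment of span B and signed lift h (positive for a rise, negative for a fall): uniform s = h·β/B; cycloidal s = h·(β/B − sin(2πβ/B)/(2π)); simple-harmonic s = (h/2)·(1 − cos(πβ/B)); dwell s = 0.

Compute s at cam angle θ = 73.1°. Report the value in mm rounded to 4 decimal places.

seg 1 [0°–22.7°] uniform, h=11: full span → s += 11 → s = 11.0000
seg 2 [22.7°–86.9°] cycloidal, h=23: θ=73.1° here. β=50.4, B=64.2. 23·(0.7850 − sin(2π·0.7850)/(2π)) = 21.6282 → s = 32.6282

32.6282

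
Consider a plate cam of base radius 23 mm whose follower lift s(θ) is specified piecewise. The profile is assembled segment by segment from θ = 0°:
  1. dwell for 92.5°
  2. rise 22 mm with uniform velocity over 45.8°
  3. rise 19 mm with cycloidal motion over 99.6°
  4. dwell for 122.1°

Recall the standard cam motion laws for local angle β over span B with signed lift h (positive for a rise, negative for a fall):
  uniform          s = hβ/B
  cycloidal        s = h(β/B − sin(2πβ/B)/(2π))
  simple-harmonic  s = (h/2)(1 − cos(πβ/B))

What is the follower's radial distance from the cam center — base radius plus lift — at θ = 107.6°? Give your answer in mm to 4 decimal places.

seg 1 [0°–92.5°] dwell: s stays 0.0000
seg 2 [92.5°–138.3°] uniform, h=22: θ=107.6° here. β=15.1, B=45.8. 22·15.1/45.8 = 7.2533 → s = 7.2533
radial distance = base radius + s = 23 + 7.2533 = 30.2533

30.2533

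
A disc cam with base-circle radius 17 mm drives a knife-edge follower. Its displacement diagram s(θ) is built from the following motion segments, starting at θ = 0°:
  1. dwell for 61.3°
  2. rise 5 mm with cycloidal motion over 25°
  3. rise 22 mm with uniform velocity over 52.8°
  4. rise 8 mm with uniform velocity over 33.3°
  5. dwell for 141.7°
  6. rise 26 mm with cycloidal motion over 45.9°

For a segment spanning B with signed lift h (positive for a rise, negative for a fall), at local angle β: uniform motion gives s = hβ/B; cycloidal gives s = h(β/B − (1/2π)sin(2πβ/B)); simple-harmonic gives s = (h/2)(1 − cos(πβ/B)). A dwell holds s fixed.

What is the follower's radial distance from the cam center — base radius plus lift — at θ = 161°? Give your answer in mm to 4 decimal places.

seg 1 [0°–61.3°] dwell: s stays 0.0000
seg 2 [61.3°–86.3°] cycloidal, h=5: full span → s += 5 → s = 5.0000
seg 3 [86.3°–139.1°] uniform, h=22: full span → s += 22 → s = 27.0000
seg 4 [139.1°–172.4°] uniform, h=8: θ=161° here. β=21.9, B=33.3. 8·21.9/33.3 = 5.2613 → s = 32.2613
radial distance = base radius + s = 17 + 32.2613 = 49.2613

49.2613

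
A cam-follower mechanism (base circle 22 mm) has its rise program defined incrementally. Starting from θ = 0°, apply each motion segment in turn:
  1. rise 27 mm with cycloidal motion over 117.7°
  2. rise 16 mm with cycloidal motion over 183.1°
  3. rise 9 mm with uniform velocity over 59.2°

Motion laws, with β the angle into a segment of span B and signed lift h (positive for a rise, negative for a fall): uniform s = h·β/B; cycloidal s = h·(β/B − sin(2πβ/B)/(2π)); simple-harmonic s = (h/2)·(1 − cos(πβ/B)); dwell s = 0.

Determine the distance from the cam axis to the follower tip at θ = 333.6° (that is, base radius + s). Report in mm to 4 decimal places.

seg 1 [0°–117.7°] cycloidal, h=27: full span → s += 27 → s = 27.0000
seg 2 [117.7°–300.8°] cycloidal, h=16: full span → s += 16 → s = 43.0000
seg 3 [300.8°–360°] uniform, h=9: θ=333.6° here. β=32.8, B=59.2. 9·32.8/59.2 = 4.9865 → s = 47.9865
radial distance = base radius + s = 22 + 47.9865 = 69.9865

69.9865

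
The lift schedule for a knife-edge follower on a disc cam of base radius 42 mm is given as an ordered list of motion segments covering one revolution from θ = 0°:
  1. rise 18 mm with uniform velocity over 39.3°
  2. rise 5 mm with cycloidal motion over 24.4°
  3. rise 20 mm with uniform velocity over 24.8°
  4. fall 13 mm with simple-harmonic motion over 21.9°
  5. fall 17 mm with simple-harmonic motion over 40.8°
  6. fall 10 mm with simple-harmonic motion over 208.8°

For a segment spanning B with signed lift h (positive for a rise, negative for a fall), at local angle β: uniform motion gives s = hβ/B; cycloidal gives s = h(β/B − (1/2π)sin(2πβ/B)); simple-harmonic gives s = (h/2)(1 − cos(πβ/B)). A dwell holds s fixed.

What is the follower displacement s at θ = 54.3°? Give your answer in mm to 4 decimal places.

seg 1 [0°–39.3°] uniform, h=18: full span → s += 18 → s = 18.0000
seg 2 [39.3°–63.7°] cycloidal, h=5: θ=54.3° here. β=15, B=24.4. 5·(0.6148 − sin(2π·0.6148)/(2π)) = 3.5991 → s = 21.5991

21.5991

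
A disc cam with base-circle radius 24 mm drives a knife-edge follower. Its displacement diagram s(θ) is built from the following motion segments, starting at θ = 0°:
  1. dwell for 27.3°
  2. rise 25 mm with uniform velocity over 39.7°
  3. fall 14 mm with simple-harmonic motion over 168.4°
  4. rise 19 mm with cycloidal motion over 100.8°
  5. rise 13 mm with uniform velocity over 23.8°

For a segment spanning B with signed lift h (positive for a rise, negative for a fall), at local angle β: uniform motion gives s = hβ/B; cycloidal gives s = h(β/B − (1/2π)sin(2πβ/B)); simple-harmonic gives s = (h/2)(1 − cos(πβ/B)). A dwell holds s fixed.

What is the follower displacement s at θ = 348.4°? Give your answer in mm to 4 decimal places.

seg 1 [0°–27.3°] dwell: s stays 0.0000
seg 2 [27.3°–67°] uniform, h=25: full span → s += 25 → s = 25.0000
seg 3 [67°–235.4°] simple-harmonic, h=-14: full span → s += -14 → s = 11.0000
seg 4 [235.4°–336.2°] cycloidal, h=19: full span → s += 19 → s = 30.0000
seg 5 [336.2°–360°] uniform, h=13: θ=348.4° here. β=12.2, B=23.8. 13·12.2/23.8 = 6.6639 → s = 36.6639

36.6639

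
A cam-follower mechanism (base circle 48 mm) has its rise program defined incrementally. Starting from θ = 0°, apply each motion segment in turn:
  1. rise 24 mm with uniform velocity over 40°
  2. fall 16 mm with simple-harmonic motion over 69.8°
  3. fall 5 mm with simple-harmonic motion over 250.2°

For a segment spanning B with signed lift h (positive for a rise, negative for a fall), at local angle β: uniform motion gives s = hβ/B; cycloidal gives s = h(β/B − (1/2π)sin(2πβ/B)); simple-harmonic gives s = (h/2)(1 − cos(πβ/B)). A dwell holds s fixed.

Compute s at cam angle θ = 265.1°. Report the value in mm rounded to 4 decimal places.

seg 1 [0°–40°] uniform, h=24: full span → s += 24 → s = 24.0000
seg 2 [40°–109.8°] simple-harmonic, h=-16: full span → s += -16 → s = 8.0000
seg 3 [109.8°–360°] simple-harmonic, h=-5: θ=265.1° here. β=155.3, B=250.2. -5/2·(1 − cos(π·0.6207)) = -3.4254 → s = 4.5746

4.5746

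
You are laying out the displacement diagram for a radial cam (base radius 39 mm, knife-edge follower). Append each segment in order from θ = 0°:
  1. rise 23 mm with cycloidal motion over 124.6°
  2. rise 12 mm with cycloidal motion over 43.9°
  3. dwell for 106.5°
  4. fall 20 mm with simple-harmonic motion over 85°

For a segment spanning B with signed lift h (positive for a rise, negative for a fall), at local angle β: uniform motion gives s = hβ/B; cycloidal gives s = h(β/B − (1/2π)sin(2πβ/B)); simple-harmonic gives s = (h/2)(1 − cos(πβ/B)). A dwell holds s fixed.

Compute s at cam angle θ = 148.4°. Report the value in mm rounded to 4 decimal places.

seg 1 [0°–124.6°] cycloidal, h=23: full span → s += 23 → s = 23.0000
seg 2 [124.6°–168.5°] cycloidal, h=12: θ=148.4° here. β=23.8, B=43.9. 12·(0.5421 − sin(2π·0.5421)/(2π)) = 7.0055 → s = 30.0055

30.0055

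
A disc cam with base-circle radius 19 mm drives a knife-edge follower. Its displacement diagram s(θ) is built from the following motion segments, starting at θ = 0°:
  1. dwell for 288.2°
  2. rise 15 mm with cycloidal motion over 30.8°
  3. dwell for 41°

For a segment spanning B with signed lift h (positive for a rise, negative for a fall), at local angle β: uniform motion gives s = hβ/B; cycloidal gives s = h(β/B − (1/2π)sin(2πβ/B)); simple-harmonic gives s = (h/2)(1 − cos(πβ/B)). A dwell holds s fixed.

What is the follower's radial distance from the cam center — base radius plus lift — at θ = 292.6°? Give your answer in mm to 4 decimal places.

seg 1 [0°–288.2°] dwell: s stays 0.0000
seg 2 [288.2°–319°] cycloidal, h=15: θ=292.6° here. β=4.4, B=30.8. 15·(0.1429 − sin(2π·0.1429)/(2π)) = 0.2764 → s = 0.2764
radial distance = base radius + s = 19 + 0.2764 = 19.2764

19.2764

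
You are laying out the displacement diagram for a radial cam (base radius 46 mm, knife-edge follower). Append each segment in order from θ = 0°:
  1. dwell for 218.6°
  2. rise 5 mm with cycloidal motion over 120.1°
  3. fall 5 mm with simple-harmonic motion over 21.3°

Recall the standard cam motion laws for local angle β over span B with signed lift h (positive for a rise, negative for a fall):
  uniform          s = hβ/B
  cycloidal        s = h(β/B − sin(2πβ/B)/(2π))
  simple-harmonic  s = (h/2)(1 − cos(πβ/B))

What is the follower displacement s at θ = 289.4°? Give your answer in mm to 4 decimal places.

seg 1 [0°–218.6°] dwell: s stays 0.0000
seg 2 [218.6°–338.7°] cycloidal, h=5: θ=289.4° here. β=70.8, B=120.1. 5·(0.5895 − sin(2π·0.5895)/(2π)) = 3.3719 → s = 3.3719

3.3719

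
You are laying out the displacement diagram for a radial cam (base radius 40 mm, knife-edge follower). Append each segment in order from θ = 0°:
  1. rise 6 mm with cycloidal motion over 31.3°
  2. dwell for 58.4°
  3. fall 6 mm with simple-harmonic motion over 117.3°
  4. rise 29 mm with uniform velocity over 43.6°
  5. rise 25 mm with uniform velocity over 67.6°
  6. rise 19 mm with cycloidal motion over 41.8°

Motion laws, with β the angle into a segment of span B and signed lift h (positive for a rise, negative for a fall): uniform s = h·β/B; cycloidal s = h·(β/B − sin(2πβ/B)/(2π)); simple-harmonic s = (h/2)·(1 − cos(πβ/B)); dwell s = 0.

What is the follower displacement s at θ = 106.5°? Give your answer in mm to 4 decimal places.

seg 1 [0°–31.3°] cycloidal, h=6: full span → s += 6 → s = 6.0000
seg 2 [31.3°–89.7°] dwell: s stays 6.0000
seg 3 [89.7°–207°] simple-harmonic, h=-6: θ=106.5° here. β=16.8, B=117.3. -6/2·(1 − cos(π·0.1432)) = -0.2986 → s = 5.7014

5.7014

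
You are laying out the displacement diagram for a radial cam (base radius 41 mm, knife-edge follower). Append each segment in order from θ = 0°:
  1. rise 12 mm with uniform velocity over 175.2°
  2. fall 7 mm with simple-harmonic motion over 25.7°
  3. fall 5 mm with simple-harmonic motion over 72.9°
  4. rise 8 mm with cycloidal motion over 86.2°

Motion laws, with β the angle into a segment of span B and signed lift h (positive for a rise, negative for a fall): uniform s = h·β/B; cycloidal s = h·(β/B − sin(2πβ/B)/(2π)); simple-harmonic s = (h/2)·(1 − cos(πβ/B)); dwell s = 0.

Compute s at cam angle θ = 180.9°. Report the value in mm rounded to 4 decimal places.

seg 1 [0°–175.2°] uniform, h=12: full span → s += 12 → s = 12.0000
seg 2 [175.2°–200.9°] simple-harmonic, h=-7: θ=180.9° here. β=5.7, B=25.7. -7/2·(1 − cos(π·0.2218)) = -0.8158 → s = 11.1842

11.1842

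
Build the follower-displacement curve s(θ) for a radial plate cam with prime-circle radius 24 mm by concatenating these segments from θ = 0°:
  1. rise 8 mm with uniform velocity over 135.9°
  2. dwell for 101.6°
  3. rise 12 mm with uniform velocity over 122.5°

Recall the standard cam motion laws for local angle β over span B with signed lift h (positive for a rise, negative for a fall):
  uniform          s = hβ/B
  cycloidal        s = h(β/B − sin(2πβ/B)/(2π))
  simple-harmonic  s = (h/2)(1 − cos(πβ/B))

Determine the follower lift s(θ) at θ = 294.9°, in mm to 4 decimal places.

seg 1 [0°–135.9°] uniform, h=8: full span → s += 8 → s = 8.0000
seg 2 [135.9°–237.5°] dwell: s stays 8.0000
seg 3 [237.5°–360°] uniform, h=12: θ=294.9° here. β=57.4, B=122.5. 12·57.4/122.5 = 5.6229 → s = 13.6229

13.6229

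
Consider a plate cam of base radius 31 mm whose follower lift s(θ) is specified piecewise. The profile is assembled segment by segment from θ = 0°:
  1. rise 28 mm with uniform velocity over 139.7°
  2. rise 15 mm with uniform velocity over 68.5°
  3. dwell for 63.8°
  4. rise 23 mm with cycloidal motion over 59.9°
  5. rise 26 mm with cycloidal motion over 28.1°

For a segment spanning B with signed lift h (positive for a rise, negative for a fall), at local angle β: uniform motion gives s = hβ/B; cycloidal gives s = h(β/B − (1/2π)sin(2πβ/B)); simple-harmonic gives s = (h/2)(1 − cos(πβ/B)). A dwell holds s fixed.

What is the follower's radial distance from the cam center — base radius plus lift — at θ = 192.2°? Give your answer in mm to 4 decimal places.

seg 1 [0°–139.7°] uniform, h=28: full span → s += 28 → s = 28.0000
seg 2 [139.7°–208.2°] uniform, h=15: θ=192.2° here. β=52.5, B=68.5. 15·52.5/68.5 = 11.4964 → s = 39.4964
radial distance = base radius + s = 31 + 39.4964 = 70.4964

70.4964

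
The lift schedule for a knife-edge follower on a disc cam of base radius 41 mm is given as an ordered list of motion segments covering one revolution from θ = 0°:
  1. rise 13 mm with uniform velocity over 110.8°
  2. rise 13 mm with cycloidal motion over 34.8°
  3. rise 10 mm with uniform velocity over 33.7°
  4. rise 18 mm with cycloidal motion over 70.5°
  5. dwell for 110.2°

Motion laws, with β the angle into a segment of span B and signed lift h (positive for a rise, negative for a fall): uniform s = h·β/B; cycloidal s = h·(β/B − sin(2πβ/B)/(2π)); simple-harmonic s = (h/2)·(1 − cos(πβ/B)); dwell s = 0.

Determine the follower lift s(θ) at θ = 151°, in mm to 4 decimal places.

seg 1 [0°–110.8°] uniform, h=13: full span → s += 13 → s = 13.0000
seg 2 [110.8°–145.6°] cycloidal, h=13: full span → s += 13 → s = 26.0000
seg 3 [145.6°–179.3°] uniform, h=10: θ=151° here. β=5.4, B=33.7. 10·5.4/33.7 = 1.6024 → s = 27.6024

27.6024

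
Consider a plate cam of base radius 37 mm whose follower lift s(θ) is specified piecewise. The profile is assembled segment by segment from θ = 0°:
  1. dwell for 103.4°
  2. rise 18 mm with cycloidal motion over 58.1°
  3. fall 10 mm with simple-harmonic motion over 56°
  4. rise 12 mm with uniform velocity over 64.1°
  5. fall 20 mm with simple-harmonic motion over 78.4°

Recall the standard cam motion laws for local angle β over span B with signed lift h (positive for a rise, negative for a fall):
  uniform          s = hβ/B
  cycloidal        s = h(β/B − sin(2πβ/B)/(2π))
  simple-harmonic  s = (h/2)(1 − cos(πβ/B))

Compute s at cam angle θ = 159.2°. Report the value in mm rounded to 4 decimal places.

seg 1 [0°–103.4°] dwell: s stays 0.0000
seg 2 [103.4°–161.5°] cycloidal, h=18: θ=159.2° here. β=55.8, B=58.1. 18·(0.9604 − sin(2π·0.9604)/(2π)) = 17.9927 → s = 17.9927

17.9927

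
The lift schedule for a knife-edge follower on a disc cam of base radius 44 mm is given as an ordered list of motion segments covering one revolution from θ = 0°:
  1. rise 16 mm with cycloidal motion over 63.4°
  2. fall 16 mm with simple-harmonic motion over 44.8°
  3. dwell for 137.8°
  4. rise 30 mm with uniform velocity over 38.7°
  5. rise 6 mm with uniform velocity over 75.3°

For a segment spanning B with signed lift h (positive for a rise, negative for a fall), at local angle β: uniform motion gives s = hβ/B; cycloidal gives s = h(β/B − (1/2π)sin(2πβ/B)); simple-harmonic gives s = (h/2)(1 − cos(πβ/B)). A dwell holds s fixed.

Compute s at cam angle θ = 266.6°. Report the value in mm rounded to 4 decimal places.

seg 1 [0°–63.4°] cycloidal, h=16: full span → s += 16 → s = 16.0000
seg 2 [63.4°–108.2°] simple-harmonic, h=-16: full span → s += -16 → s = 0.0000
seg 3 [108.2°–246°] dwell: s stays 0.0000
seg 4 [246°–284.7°] uniform, h=30: θ=266.6° here. β=20.6, B=38.7. 30·20.6/38.7 = 15.9690 → s = 15.9690

15.9690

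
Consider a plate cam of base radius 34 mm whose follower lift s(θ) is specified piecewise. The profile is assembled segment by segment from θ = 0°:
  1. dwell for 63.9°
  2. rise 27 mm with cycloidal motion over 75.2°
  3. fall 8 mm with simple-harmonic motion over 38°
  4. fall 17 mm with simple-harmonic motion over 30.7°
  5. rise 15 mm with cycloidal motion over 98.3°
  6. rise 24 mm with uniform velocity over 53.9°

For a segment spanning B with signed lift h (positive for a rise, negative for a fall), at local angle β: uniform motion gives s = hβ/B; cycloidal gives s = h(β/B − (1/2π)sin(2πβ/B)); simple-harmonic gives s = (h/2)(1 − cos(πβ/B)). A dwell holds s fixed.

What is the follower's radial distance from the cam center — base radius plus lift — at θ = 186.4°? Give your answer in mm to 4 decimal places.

seg 1 [0°–63.9°] dwell: s stays 0.0000
seg 2 [63.9°–139.1°] cycloidal, h=27: full span → s += 27 → s = 27.0000
seg 3 [139.1°–177.1°] simple-harmonic, h=-8: full span → s += -8 → s = 19.0000
seg 4 [177.1°–207.8°] simple-harmonic, h=-17: θ=186.4° here. β=9.3, B=30.7. -17/2·(1 − cos(π·0.3029)) = -3.5674 → s = 15.4326
radial distance = base radius + s = 34 + 15.4326 = 49.4326

49.4326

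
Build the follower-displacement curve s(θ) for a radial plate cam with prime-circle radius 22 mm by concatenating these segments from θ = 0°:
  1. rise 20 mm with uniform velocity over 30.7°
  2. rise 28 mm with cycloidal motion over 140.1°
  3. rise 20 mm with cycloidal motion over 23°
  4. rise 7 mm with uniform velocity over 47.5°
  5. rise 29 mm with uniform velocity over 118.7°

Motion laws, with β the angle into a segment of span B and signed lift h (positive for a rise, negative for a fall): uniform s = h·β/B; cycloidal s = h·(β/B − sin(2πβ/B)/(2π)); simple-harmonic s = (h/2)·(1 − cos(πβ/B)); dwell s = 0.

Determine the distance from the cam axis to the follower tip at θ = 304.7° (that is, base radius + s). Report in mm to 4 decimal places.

seg 1 [0°–30.7°] uniform, h=20: full span → s += 20 → s = 20.0000
seg 2 [30.7°–170.8°] cycloidal, h=28: full span → s += 28 → s = 48.0000
seg 3 [170.8°–193.8°] cycloidal, h=20: full span → s += 20 → s = 68.0000
seg 4 [193.8°–241.3°] uniform, h=7: full span → s += 7 → s = 75.0000
seg 5 [241.3°–360°] uniform, h=29: θ=304.7° here. β=63.4, B=118.7. 29·63.4/118.7 = 15.4895 → s = 90.4895
radial distance = base radius + s = 22 + 90.4895 = 112.4895

112.4895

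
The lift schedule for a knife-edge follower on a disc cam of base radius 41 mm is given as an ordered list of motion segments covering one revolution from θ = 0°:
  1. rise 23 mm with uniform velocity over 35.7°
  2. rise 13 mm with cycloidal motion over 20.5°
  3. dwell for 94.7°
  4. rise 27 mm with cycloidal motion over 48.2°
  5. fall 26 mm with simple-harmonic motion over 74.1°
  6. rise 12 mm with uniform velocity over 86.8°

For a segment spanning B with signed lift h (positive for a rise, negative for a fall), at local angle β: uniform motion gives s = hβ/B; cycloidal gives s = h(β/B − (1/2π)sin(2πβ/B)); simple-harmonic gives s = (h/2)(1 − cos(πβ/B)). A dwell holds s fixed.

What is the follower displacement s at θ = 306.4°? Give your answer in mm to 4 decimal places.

seg 1 [0°–35.7°] uniform, h=23: full span → s += 23 → s = 23.0000
seg 2 [35.7°–56.2°] cycloidal, h=13: full span → s += 13 → s = 36.0000
seg 3 [56.2°–150.9°] dwell: s stays 36.0000
seg 4 [150.9°–199.1°] cycloidal, h=27: full span → s += 27 → s = 63.0000
seg 5 [199.1°–273.2°] simple-harmonic, h=-26: full span → s += -26 → s = 37.0000
seg 6 [273.2°–360°] uniform, h=12: θ=306.4° here. β=33.2, B=86.8. 12·33.2/86.8 = 4.5899 → s = 41.5899

41.5899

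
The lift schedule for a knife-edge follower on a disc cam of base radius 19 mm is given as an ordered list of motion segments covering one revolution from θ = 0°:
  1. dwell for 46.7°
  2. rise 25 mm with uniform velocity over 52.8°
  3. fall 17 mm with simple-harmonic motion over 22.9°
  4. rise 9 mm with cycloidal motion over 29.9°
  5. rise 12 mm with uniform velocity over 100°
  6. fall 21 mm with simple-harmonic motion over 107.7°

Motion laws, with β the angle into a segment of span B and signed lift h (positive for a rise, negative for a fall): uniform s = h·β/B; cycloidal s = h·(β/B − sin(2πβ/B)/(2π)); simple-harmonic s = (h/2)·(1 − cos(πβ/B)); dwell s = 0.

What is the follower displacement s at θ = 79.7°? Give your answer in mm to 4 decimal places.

seg 1 [0°–46.7°] dwell: s stays 0.0000
seg 2 [46.7°–99.5°] uniform, h=25: θ=79.7° here. β=33, B=52.8. 25·33/52.8 = 15.6250 → s = 15.6250

15.6250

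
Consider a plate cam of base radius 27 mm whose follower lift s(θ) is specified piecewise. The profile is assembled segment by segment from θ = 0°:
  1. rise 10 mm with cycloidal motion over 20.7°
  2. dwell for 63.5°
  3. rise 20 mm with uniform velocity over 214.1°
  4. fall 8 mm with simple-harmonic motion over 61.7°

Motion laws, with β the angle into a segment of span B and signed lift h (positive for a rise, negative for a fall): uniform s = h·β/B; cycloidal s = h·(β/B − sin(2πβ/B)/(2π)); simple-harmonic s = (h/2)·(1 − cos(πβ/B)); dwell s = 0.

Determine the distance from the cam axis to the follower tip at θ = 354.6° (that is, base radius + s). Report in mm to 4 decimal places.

seg 1 [0°–20.7°] cycloidal, h=10: full span → s += 10 → s = 10.0000
seg 2 [20.7°–84.2°] dwell: s stays 10.0000
seg 3 [84.2°–298.3°] uniform, h=20: full span → s += 20 → s = 30.0000
seg 4 [298.3°–360°] simple-harmonic, h=-8: θ=354.6° here. β=56.3, B=61.7. -8/2·(1 − cos(π·0.9125)) = -7.8498 → s = 22.1502
radial distance = base radius + s = 27 + 22.1502 = 49.1502

49.1502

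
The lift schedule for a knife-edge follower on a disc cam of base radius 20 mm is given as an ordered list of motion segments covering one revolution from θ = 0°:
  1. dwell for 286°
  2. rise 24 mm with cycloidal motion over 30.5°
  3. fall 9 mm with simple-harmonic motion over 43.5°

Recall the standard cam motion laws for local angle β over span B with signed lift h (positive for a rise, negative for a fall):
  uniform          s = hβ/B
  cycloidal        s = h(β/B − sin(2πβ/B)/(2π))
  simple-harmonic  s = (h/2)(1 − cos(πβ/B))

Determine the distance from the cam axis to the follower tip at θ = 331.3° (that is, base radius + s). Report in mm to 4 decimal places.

seg 1 [0°–286°] dwell: s stays 0.0000
seg 2 [286°–316.5°] cycloidal, h=24: full span → s += 24 → s = 24.0000
seg 3 [316.5°–360°] simple-harmonic, h=-9: θ=331.3° here. β=14.8, B=43.5. -9/2·(1 − cos(π·0.3402)) = -2.3350 → s = 21.6650
radial distance = base radius + s = 20 + 21.6650 = 41.6650

41.6650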